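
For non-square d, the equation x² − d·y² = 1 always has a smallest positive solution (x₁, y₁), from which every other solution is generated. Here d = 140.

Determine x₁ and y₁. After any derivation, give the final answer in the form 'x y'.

71 6

√140 = [11; 1,4,1,22, …], period ℓ=4 (even) → k=3
i=0: a=11 ⇒ p=11, q=1
i=1: a=1 ⇒ p=12, q=1
i=2: a=4 ⇒ p=59, q=5
i=3: a=1 ⇒ p=71, q=6
→ (71, 6).  Check: 71²=5041, 140·6²=5040, difference 1.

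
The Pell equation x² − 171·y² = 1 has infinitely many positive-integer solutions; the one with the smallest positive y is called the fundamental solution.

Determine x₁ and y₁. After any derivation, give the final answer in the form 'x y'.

170 13

[13; 13,26] for √171; ℓ=2 ⇒ convergent index 1
step 0: (13, 1)  from 13·(1,0) + (0,1)
step 1: (170, 13)  from 13·(13,1) + (1,0)
→ (170, 13).  Check: 170²=28900, 171·13²=28899, difference 1.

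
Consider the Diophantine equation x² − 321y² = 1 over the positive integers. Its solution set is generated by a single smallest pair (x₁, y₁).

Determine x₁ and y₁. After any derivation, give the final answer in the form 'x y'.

[17; 1,10,1,34] for √321; ℓ=4 ⇒ convergent index 3
step 0: (17, 1)  from 17·(1,0) + (0,1)
…
step 2: (197, 11)  from 10·(18,1) + (17,1)
step 3: (215, 12)  from 1·(197,11) + (18,1)
fundamental: x₁=215, y₁=12  (since 46225 − 321·144 = 1)

215 12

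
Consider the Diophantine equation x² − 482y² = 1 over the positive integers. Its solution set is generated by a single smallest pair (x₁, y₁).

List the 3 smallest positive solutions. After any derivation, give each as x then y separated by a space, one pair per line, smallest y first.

483 22
466577 21252
450712899 20529410

√482 → a₀=21, period (1,20,1,42); ℓ=4 even so k=3
k=0  a_k=21  p_k/q_k = 21/1
…
k=2  a_k=20  p_k/q_k = 461/21
k=3  a_k=1  p_k/q_k = 483/22
fundamental: x₁=483, y₁=22  (since 233289 − 482·484 = 1)
k=2:  x_2 = 483·483+482·22·22 = 466577,  y_2 = 483·22+22·483 = 21252
k=3:  x_3 = 483·466577+482·22·21252 = 450712899,  y_3 = 483·21252+22·466577 = 20529410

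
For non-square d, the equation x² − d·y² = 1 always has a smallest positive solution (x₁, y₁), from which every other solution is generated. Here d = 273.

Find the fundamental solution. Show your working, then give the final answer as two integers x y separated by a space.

[16; 1,1,10,1,1,32] for √273; ℓ=6 ⇒ convergent index 5
step 0: (16, 1)  from 16·(1,0) + (0,1)
step 1: (17, 1)  from 1·(16,1) + (1,0)
…
step 3: (347, 21)  from 10·(33,2) + (17,1)
step 4: (380, 23)  from 1·(347,21) + (33,2)
step 5: (727, 44)  from 1·(380,23) + (347,21)
→ (727, 44).  Check: 727²=528529, 273·44²=528528, difference 1.

727 44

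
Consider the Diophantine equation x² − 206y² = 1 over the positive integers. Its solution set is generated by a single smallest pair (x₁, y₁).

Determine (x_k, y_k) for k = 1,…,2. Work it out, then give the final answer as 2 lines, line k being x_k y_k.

59535 4148
7088832449 493902360

[14; 2,1,5,14,5,1,2,28] for √206; ℓ=8 ⇒ convergent index 7
step 0: (14, 1)  from 14·(1,0) + (0,1)
step 1: (29, 2)  from 2·(14,1) + (1,0)
step 2: (43, 3)  from 1·(29,2) + (14,1)
…
step 4: (3459, 241)  from 14·(244,17) + (43,3)
…
step 6: (20998, 1463)  from 1·(17539,1222) + (3459,241)
step 7: (59535, 4148)  from 2·(20998,1463) + (17539,1222)
→ (59535, 4148).  Check: 59535²=3544416225, 206·4148²=3544416224, difference 1.
(x_2, y_2) = (59535·59535 + 206·4148·4148, 59535·4148 + 4148·59535) = (7088832449, 493902360)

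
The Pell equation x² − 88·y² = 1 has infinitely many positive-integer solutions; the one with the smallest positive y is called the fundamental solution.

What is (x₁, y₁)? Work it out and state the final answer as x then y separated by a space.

d=88: √d = [9; 2,1,1,1,2,18] (ℓ=6, even), read p_5/q_5
k=0  a_k=9  p_k/q_k = 9/1
k=1  a_k=2  p_k/q_k = 19/2
k=2  a_k=1  p_k/q_k = 28/3
k=3  a_k=1  p_k/q_k = 47/5
k=4  a_k=1  p_k/q_k = 75/8
k=5  a_k=2  p_k/q_k = 197/21
fundamental: x₁=197, y₁=21  (since 38809 − 88·441 = 1)

197 21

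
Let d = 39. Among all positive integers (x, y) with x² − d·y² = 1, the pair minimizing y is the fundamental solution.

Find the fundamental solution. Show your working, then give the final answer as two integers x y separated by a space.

[6; 4,12] for √39; ℓ=2 ⇒ convergent index 1
step 0: (6, 1)  from 6·(1,0) + (0,1)
step 1: (25, 4)  from 4·(6,1) + (1,0)
(x₁, y₁) = (25, 4);  25² − 39·4² = 1 ✓

25 4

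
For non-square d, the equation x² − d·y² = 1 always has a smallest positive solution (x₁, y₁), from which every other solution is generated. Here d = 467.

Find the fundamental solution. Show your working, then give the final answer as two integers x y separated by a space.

√467 = [21; 1,1,1,1,3,…,1,1,42, …], period ℓ=14 (even) → k=13
k=0  a_k=21  p_k/q_k = 21/1
…
k=2  a_k=1  p_k/q_k = 43/2
k=3  a_k=1  p_k/q_k = 65/3
…
k=8  a_k=3  p_k/q_k = 82767/3830
k=9  a_k=3  p_k/q_k = 275465/12747
…
k=12  a_k=1  p_k/q_k = 991929/45901
k=13  a_k=1  p_k/q_k = 1625626/75225
(x₁, y₁) = (1625626, 75225);  1625626² − 467·75225² = 1 ✓

1625626 75225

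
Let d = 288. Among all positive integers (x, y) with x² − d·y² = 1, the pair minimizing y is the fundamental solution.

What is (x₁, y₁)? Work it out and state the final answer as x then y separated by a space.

17 1

[16; 1,32] for √288; ℓ=2 ⇒ convergent index 1
a_0=16:  p_0=16·1+0=16,  q_0=16·0+1=1
a_1=1:  p_1=1·16+1=17,  q_1=1·1+0=1
fundamental: x₁=17, y₁=1  (since 289 − 288·1 = 1)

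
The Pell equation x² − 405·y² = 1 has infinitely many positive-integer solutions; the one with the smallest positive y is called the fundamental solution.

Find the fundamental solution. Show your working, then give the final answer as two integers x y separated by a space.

161 8

√405 = [20; 8,40, …], period ℓ=2 (even) → k=1
k=0  a_k=20  p_k/q_k = 20/1
k=1  a_k=8  p_k/q_k = 161/8
→ (161, 8).  Check: 161²=25921, 405·8²=25920, difference 1.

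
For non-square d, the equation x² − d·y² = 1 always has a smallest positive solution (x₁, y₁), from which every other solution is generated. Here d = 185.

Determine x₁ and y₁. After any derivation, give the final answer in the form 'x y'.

√185 → a₀=13, period (1,1,1,1,26); ℓ=5 odd so k=9
i=0: a=13 ⇒ p=13, q=1
i=1: a=1 ⇒ p=14, q=1
i=2: a=1 ⇒ p=27, q=2
…
i=8: a=1 ⇒ p=5563, q=409
i=9: a=1 ⇒ p=9249, q=680
fundamental: x₁=9249, y₁=680  (since 85544001 − 185·462400 = 1)

9249 680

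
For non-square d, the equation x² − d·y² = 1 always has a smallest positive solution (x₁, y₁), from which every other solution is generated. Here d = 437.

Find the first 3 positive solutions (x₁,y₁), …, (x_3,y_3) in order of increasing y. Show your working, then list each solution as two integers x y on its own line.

4599 220
42301601 2023560
389090121399 18612704660

[20; 1,9,2,9,1,40] for √437; ℓ=6 ⇒ convergent index 5
k=0  a_k=20  p_k/q_k = 20/1
…
k=3  a_k=2  p_k/q_k = 439/21
k=4  a_k=9  p_k/q_k = 4160/199
k=5  a_k=1  p_k/q_k = 4599/220
→ (4599, 220).  Check: 4599²=21150801, 437·220²=21150800, difference 1.
k=2:  x_2 = 4599·4599+437·220·220 = 42301601,  y_2 = 4599·220+220·4599 = 2023560
k=3:  x_3 = 4599·42301601+437·220·2023560 = 389090121399,  y_3 = 4599·2023560+220·42301601 = 18612704660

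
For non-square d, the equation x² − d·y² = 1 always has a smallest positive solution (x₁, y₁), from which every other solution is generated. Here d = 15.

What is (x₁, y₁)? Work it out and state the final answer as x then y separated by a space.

√15 = [3; 1,6, …], period ℓ=2 (even) → k=1
i=0: a=3 ⇒ p=3, q=1
i=1: a=1 ⇒ p=4, q=1
→ (4, 1).  Check: 4²=16, 15·1²=15, difference 1.

4 1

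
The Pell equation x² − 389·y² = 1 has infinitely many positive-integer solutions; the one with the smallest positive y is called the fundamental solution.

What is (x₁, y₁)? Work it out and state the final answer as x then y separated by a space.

3287049 166660

[19; 1,2,1,1,1,1,2,1,38] for √389; ℓ=9 ⇒ convergent index 17
a_0=19:  p_0=19·1+0=19,  q_0=19·0+1=1
a_1=1:  p_1=1·19+1=20,  q_1=1·1+0=1
a_2=2:  p_2=2·20+19=59,  q_2=2·1+1=3
…
a_4=1:  p_4=1·79+59=138,  q_4=1·4+3=7
…
a_7=2:  p_7=2·355+217=927,  q_7=2·18+11=47
a_8=1:  p_8=1·927+355=1282,  q_8=1·47+18=65
a_9=38:  p_9=38·1282+927=49643,  q_9=38·65+47=2517
a_10=1:  p_10=1·49643+1282=50925,  q_10=1·2517+65=2582
a_11=2:  p_11=2·50925+49643=151493,  q_11=2·2582+2517=7681
…
a_13=1:  p_13=1·202418+151493=353911,  q_13=1·10263+7681=17944
a_14=1:  p_14=1·353911+202418=556329,  q_14=1·17944+10263=28207
…
a_16=2:  p_16=2·910240+556329=2376809,  q_16=2·46151+28207=120509
a_17=1:  p_17=1·2376809+910240=3287049,  q_17=1·120509+46151=166660
fundamental: x₁=3287049, y₁=166660  (since 10804691128401 − 389·27775555600 = 1)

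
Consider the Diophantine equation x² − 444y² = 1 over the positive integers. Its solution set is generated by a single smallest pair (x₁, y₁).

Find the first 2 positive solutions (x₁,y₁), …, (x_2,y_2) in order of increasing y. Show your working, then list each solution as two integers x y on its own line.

295 14
174049 8260

√444 = [21; 14,42, …], period ℓ=2 (even) → k=1
i=0: a=21 ⇒ p=21, q=1
i=1: a=14 ⇒ p=295, q=14
(x₁, y₁) = (295, 14);  295² − 444·14² = 1 ✓
n=2: (295,14)∘(295,14) = (295·295+444·14·14, 295·14+14·295) = (174049,8260)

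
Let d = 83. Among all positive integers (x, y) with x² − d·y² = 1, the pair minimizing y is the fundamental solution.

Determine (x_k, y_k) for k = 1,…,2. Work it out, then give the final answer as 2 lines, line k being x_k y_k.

√83 → a₀=9, period (9,18); ℓ=2 even so k=1
a_0=9:  p_0=9·1+0=9,  q_0=9·0+1=1
a_1=9:  p_1=9·9+1=82,  q_1=9·1+0=9
(x₁, y₁) = (82, 9);  82² − 83·9² = 1 ✓
n=2: (82,9)∘(82,9) = (82·82+83·9·9, 82·9+9·82) = (13447,1476)

82 9
13447 1476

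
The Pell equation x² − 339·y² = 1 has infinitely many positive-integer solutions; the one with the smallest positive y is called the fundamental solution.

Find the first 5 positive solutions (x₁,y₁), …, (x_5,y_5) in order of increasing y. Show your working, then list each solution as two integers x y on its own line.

97970 5321
19196241799 1042596740
3761311617998090 204286405230279
736991398411349512801 40027878239778270520
144406094600958511920229850 7843062462097867920458521

√339 = [18; 2,2,2,1,17,1,2,2,2,36, …], period ℓ=10 (even) → k=9
i=0: a=18 ⇒ p=18, q=1
…
i=2: a=2 ⇒ p=92, q=5
…
i=4: a=1 ⇒ p=313, q=17
i=5: a=17 ⇒ p=5542, q=301
i=6: a=1 ⇒ p=5855, q=318
…
i=8: a=2 ⇒ p=40359, q=2192
i=9: a=2 ⇒ p=97970, q=5321
fundamental: x₁=97970, y₁=5321  (since 9598120900 − 339·28313041 = 1)
(x_2, y_2) = (97970·97970 + 339·5321·5321, 97970·5321 + 5321·97970) = (19196241799, 1042596740)
(x_3, y_3) = (97970·19196241799 + 339·5321·1042596740, 97970·1042596740 + 5321·19196241799) = (3761311617998090, 204286405230279)
(x_4, y_4) = (97970·3761311617998090 + 339·5321·204286405230279, 97970·204286405230279 + 5321·3761311617998090) = (736991398411349512801, 40027878239778270520)
(x_5, y_5) = (97970·736991398411349512801 + 339·5321·40027878239778270520, 97970·40027878239778270520 + 5321·736991398411349512801) = (144406094600958511920229850, 7843062462097867920458521)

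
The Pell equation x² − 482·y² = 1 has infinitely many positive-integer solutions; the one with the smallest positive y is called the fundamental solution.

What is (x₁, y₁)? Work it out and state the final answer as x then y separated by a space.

d=482: √d = [21; 1,20,1,42] (ℓ=4, even), read p_3/q_3
a_0=21:  p_0=21·1+0=21,  q_0=21·0+1=1
…
a_2=20:  p_2=20·22+21=461,  q_2=20·1+1=21
a_3=1:  p_3=1·461+22=483,  q_3=1·21+1=22
(x₁, y₁) = (483, 22);  483² − 482·22² = 1 ✓

483 22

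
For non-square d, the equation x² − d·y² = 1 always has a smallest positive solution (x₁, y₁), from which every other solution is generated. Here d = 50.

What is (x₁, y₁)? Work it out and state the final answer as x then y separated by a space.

99 14

√50 → a₀=7, period (14); ℓ=1 odd so k=1
i=0: a=7 ⇒ p=7, q=1
i=1: a=14 ⇒ p=99, q=14
fundamental: x₁=99, y₁=14  (since 9801 − 50·196 = 1)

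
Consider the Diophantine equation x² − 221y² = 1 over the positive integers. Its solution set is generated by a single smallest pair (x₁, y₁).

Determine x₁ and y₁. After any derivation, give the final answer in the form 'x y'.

[14; 1,6,2,6,1,28] for √221; ℓ=6 ⇒ convergent index 5
step 0: (14, 1)  from 14·(1,0) + (0,1)
…
step 2: (104, 7)  from 6·(15,1) + (14,1)
…
step 4: (1442, 97)  from 6·(223,15) + (104,7)
step 5: (1665, 112)  from 1·(1442,97) + (223,15)
(x₁, y₁) = (1665, 112);  1665² − 221·112² = 1 ✓

1665 112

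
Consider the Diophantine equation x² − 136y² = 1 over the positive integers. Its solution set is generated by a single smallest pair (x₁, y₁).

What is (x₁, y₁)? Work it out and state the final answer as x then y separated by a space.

35 3

√136 → a₀=11, period (1,1,1,22); ℓ=4 even so k=3
k=0  a_k=11  p_k/q_k = 11/1
…
k=2  a_k=1  p_k/q_k = 23/2
k=3  a_k=1  p_k/q_k = 35/3
(x₁, y₁) = (35, 3);  35² − 136·3² = 1 ✓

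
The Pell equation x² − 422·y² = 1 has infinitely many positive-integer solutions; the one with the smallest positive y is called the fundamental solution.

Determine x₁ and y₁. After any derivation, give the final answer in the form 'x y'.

7022501 341850

d=422: √d = [20; 1,1,5,2,1,…,1,1,40] (ℓ=14, even), read p_13/q_13
a_0=20:  p_0=20·1+0=20,  q_0=20·0+1=1
…
a_2=1:  p_2=1·21+20=41,  q_2=1·1+1=2
…
a_4=2:  p_4=2·226+41=493,  q_4=2·11+2=24
a_5=1:  p_5=1·493+226=719,  q_5=1·24+11=35
…
a_7=20:  p_7=20·2650+719=53719,  q_7=20·129+35=2615
a_8=3:  p_8=3·53719+2650=163807,  q_8=3·2615+129=7974
a_9=1:  p_9=1·163807+53719=217526,  q_9=1·7974+2615=10589
a_10=2:  p_10=2·217526+163807=598859,  q_10=2·10589+7974=29152
a_11=5:  p_11=5·598859+217526=3211821,  q_11=5·29152+10589=156349
a_12=1:  p_12=1·3211821+598859=3810680,  q_12=1·156349+29152=185501
a_13=1:  p_13=1·3810680+3211821=7022501,  q_13=1·185501+156349=341850
(x₁, y₁) = (7022501, 341850);  7022501² − 422·341850² = 1 ✓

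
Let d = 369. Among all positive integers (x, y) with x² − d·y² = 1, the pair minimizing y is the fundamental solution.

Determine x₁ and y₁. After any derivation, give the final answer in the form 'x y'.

8396801 437120

[19; 4,1,3,2,7,4,7,2,3,1,4,38] for √369; ℓ=12 ⇒ convergent index 11
step 0: (19, 1)  from 19·(1,0) + (0,1)
…
step 2: (96, 5)  from 1·(77,4) + (19,1)
…
step 5: (6147, 320)  from 7·(826,43) + (365,19)
…
step 7: (184045, 9581)  from 7·(25414,1323) + (6147,320)
step 8: (393504, 20485)  from 2·(184045,9581) + (25414,1323)
step 9: (1364557, 71036)  from 3·(393504,20485) + (184045,9581)
step 10: (1758061, 91521)  from 1·(1364557,71036) + (393504,20485)
step 11: (8396801, 437120)  from 4·(1758061,91521) + (1364557,71036)
fundamental: x₁=8396801, y₁=437120  (since 70506267033601 − 369·191073894400 = 1)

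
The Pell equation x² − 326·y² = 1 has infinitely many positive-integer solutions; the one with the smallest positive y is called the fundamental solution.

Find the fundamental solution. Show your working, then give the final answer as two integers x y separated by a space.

325 18

√326 = [18; 18,36, …], period ℓ=2 (even) → k=1
k=0  a_k=18  p_k/q_k = 18/1
k=1  a_k=18  p_k/q_k = 325/18
fundamental: x₁=325, y₁=18  (since 105625 − 326·324 = 1)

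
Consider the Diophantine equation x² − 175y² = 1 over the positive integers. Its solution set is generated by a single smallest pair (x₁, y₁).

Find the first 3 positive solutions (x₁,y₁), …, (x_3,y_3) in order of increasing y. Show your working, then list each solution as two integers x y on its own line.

[13; 4,2,1,2,4,26] for √175; ℓ=6 ⇒ convergent index 5
i=0: a=13 ⇒ p=13, q=1
…
i=4: a=2 ⇒ p=463, q=35
i=5: a=4 ⇒ p=2024, q=153
→ (2024, 153).  Check: 2024²=4096576, 175·153²=4096575, difference 1.
n=2: (2024,153)∘(2024,153) = (2024·2024+175·153·153, 2024·153+153·2024) = (8193151,619344)
n=3: (8193151,619344)∘(2024,153) = (2024·8193151+175·153·619344, 2024·619344+153·8193151) = (33165873224,2507104359)

2024 153
8193151 619344
33165873224 2507104359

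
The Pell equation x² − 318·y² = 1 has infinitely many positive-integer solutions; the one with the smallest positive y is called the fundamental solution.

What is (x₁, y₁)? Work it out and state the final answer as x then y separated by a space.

d=318: √d = [17; 1,4,1,34] (ℓ=4, even), read p_3/q_3
a_0=17:  p_0=17·1+0=17,  q_0=17·0+1=1
a_1=1:  p_1=1·17+1=18,  q_1=1·1+0=1
a_2=4:  p_2=4·18+17=89,  q_2=4·1+1=5
a_3=1:  p_3=1·89+18=107,  q_3=1·5+1=6
→ (107, 6).  Check: 107²=11449, 318·6²=11448, difference 1.

107 6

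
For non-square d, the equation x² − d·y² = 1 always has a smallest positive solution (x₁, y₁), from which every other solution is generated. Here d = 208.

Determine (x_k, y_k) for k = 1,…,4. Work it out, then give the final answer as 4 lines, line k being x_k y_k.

649 45
842401 58410
1093435849 75816135
1419278889601 98409284820

d=208: √d = [14; 2,2,1,2,2,28] (ℓ=6, even), read p_5/q_5
i=0: a=14 ⇒ p=14, q=1
…
i=4: a=2 ⇒ p=274, q=19
i=5: a=2 ⇒ p=649, q=45
(x₁, y₁) = (649, 45);  649² − 208·45² = 1 ✓
(x_2, y_2) = (649·649 + 208·45·45, 649·45 + 45·649) = (842401, 58410)
(x_3, y_3) = (649·842401 + 208·45·58410, 649·58410 + 45·842401) = (1093435849, 75816135)
(x_4, y_4) = (649·1093435849 + 208·45·75816135, 649·75816135 + 45·1093435849) = (1419278889601, 98409284820)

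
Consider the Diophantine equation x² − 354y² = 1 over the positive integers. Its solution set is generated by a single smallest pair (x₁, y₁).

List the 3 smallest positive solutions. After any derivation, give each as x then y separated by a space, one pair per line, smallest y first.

d=354: √d = [18; 1,4,2,2,18,2,2,4,1,36] (ℓ=10, even), read p_9/q_9
k=0  a_k=18  p_k/q_k = 18/1
k=1  a_k=1  p_k/q_k = 19/1
k=2  a_k=4  p_k/q_k = 94/5
k=3  a_k=2  p_k/q_k = 207/11
…
k=8  a_k=4  p_k/q_k = 210294/11177
k=9  a_k=1  p_k/q_k = 258065/13716
fundamental: x₁=258065, y₁=13716  (since 66597544225 − 354·188128656 = 1)
k=2:  x_2 = 258065·258065+354·13716·13716 = 133195088449,  y_2 = 258065·13716+13716·258065 = 7079239080
k=3:  x_3 = 258065·133195088449+354·13716·7079239080 = 68745981000924305,  y_3 = 258065·7079239080+13716·133195088449 = 3653807666346684

258065 13716
133195088449 7079239080
68745981000924305 3653807666346684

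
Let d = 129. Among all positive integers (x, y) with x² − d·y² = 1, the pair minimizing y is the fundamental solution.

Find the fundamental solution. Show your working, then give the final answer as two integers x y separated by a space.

d=129: √d = [11; 2,1,3,1,6,1,3,1,2,22] (ℓ=10, even), read p_9/q_9
step 0: (11, 1)  from 11·(1,0) + (0,1)
step 1: (23, 2)  from 2·(11,1) + (1,0)
…
step 3: (125, 11)  from 3·(34,3) + (23,2)
step 4: (159, 14)  from 1·(125,11) + (34,3)
…
step 6: (1238, 109)  from 1·(1079,95) + (159,14)
…
step 8: (6031, 531)  from 1·(4793,422) + (1238,109)
step 9: (16855, 1484)  from 2·(6031,531) + (4793,422)
→ (16855, 1484).  Check: 16855²=284091025, 129·1484²=284091024, difference 1.

16855 1484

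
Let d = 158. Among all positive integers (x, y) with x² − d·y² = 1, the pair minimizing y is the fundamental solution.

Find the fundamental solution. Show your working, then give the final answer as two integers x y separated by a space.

7743 616

√158 = [12; 1,1,3,12,3,1,1,24, …], period ℓ=8 (even) → k=7
i=0: a=12 ⇒ p=12, q=1
i=1: a=1 ⇒ p=13, q=1
…
i=3: a=3 ⇒ p=88, q=7
i=4: a=12 ⇒ p=1081, q=86
…
i=6: a=1 ⇒ p=4412, q=351
i=7: a=1 ⇒ p=7743, q=616
→ (7743, 616).  Check: 7743²=59954049, 158·616²=59954048, difference 1.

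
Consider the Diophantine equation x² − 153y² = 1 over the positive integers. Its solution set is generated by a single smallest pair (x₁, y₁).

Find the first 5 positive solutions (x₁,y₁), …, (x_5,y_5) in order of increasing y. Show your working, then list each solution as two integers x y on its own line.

2177 176
9478657 766304
41270070401 3336487440
179689877047297 14527065547456
782369683393860737 63250840057135984

√153 = [12; 2,1,2,2,2,1,2,24, …], period ℓ=8 (even) → k=7
k=0  a_k=12  p_k/q_k = 12/1
…
k=2  a_k=1  p_k/q_k = 37/3
k=3  a_k=2  p_k/q_k = 99/8
k=4  a_k=2  p_k/q_k = 235/19
k=5  a_k=2  p_k/q_k = 569/46
k=6  a_k=1  p_k/q_k = 804/65
k=7  a_k=2  p_k/q_k = 2177/176
(x₁, y₁) = (2177, 176);  2177² − 153·176² = 1 ✓
(2177+176√153)^2 = 9478657 + 766304√153
(2177+176√153)^3 = 41270070401 + 3336487440√153
(2177+176√153)^4 = 179689877047297 + 14527065547456√153
(2177+176√153)^5 = 782369683393860737 + 63250840057135984√153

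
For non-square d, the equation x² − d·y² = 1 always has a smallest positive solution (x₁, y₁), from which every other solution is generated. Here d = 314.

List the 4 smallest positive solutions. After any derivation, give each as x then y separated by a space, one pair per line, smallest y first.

√314 = [17; 1,2,1,1,2,1,34, …], period ℓ=7 (odd) → k=13
step 0: (17, 1)  from 17·(1,0) + (0,1)
step 1: (18, 1)  from 1·(17,1) + (1,0)
step 2: (53, 3)  from 2·(18,1) + (17,1)
step 3: (71, 4)  from 1·(53,3) + (18,1)
step 4: (124, 7)  from 1·(71,4) + (53,3)
step 5: (319, 18)  from 2·(124,7) + (71,4)
step 6: (443, 25)  from 1·(319,18) + (124,7)
…
step 8: (15824, 893)  from 1·(15381,868) + (443,25)
…
step 10: (62853, 3547)  from 1·(47029,2654) + (15824,893)
…
step 12: (282617, 15949)  from 2·(109882,6201) + (62853,3547)
step 13: (392499, 22150)  from 1·(282617,15949) + (109882,6201)
fundamental: x₁=392499, y₁=22150  (since 154055465001 − 314·490622500 = 1)
k=2:  x_2 = 392499·392499+314·22150·22150 = 308110930001,  y_2 = 392499·22150+22150·392499 = 17387705700
k=3:  x_3 = 392499·308110930001+314·22150·17387705700 = 241866463828532499,  y_3 = 392499·17387705700+22150·308110930001 = 13649314199066450
k=4:  x_4 = 392499·241866463828532499+314·22150·13649314199066450 = 189864690372162243720001,  y_4 = 392499·13649314199066450+22150·241866463828532499 = 10714684347621377411400

392499 22150
308110930001 17387705700
241866463828532499 13649314199066450
189864690372162243720001 10714684347621377411400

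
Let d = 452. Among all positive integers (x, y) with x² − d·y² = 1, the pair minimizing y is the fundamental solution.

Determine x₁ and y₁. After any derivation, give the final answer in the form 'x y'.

√452 → a₀=21, period (3,1,5,3,10,3,5,1,3,42); ℓ=10 even so k=9
a_0=21:  p_0=21·1+0=21,  q_0=21·0+1=1
a_1=3:  p_1=3·21+1=64,  q_1=3·1+0=3
a_2=1:  p_2=1·64+21=85,  q_2=1·3+1=4
…
a_4=3:  p_4=3·489+85=1552,  q_4=3·23+4=73
a_5=10:  p_5=10·1552+489=16009,  q_5=10·73+23=753
a_6=3:  p_6=3·16009+1552=49579,  q_6=3·753+73=2332
a_7=5:  p_7=5·49579+16009=263904,  q_7=5·2332+753=12413
a_8=1:  p_8=1·263904+49579=313483,  q_8=1·12413+2332=14745
a_9=3:  p_9=3·313483+263904=1204353,  q_9=3·14745+12413=56648
fundamental: x₁=1204353, y₁=56648  (since 1450466148609 − 452·3208995904 = 1)

1204353 56648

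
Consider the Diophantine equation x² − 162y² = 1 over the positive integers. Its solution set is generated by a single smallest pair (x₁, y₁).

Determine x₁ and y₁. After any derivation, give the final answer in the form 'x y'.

19601 1540

√162 → a₀=12, period (1,2,1,2,12,2,1,2,1,24); ℓ=10 even so k=9
step 0: (12, 1)  from 12·(1,0) + (0,1)
step 1: (13, 1)  from 1·(12,1) + (1,0)
…
step 5: (1731, 136)  from 12·(140,11) + (51,4)
step 6: (3602, 283)  from 2·(1731,136) + (140,11)
step 7: (5333, 419)  from 1·(3602,283) + (1731,136)
step 8: (14268, 1121)  from 2·(5333,419) + (3602,283)
step 9: (19601, 1540)  from 1·(14268,1121) + (5333,419)
→ (19601, 1540).  Check: 19601²=384199201, 162·1540²=384199200, difference 1.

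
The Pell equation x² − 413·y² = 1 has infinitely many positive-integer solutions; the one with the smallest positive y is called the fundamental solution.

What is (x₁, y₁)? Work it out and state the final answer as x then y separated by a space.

√413 → a₀=20, period (3,9,1,4,1,9,3,40); ℓ=8 even so k=7
step 0: (20, 1)  from 20·(1,0) + (0,1)
step 1: (61, 3)  from 3·(20,1) + (1,0)
step 2: (569, 28)  from 9·(61,3) + (20,1)
…
step 4: (3089, 152)  from 4·(630,31) + (569,28)
…
step 6: (36560, 1799)  from 9·(3719,183) + (3089,152)
step 7: (113399, 5580)  from 3·(36560,1799) + (3719,183)
fundamental: x₁=113399, y₁=5580  (since 12859333201 − 413·31136400 = 1)

113399 5580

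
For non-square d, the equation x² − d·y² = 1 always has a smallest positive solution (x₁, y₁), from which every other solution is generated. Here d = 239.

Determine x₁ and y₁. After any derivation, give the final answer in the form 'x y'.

[15; 2,5,1,2,4,15,4,2,1,5,2,30] for √239; ℓ=12 ⇒ convergent index 11
a_0=15:  p_0=15·1+0=15,  q_0=15·0+1=1
…
a_7=4:  p_7=4·37907+2489=154117,  q_7=4·2452+161=9969
a_8=2:  p_8=2·154117+37907=346141,  q_8=2·9969+2452=22390
…
a_10=5:  p_10=5·500258+346141=2847431,  q_10=5·32359+22390=184185
a_11=2:  p_11=2·2847431+500258=6195120,  q_11=2·184185+32359=400729
→ (6195120, 400729).  Check: 6195120²=38379511814400, 239·400729²=38379511814399, difference 1.

6195120 400729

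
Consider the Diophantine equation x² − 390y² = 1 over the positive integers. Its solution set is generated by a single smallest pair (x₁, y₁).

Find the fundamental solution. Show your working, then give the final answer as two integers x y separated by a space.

√390 = [19; 1,2,1,38, …], period ℓ=4 (even) → k=3
a_0=19:  p_0=19·1+0=19,  q_0=19·0+1=1
…
a_2=2:  p_2=2·20+19=59,  q_2=2·1+1=3
a_3=1:  p_3=1·59+20=79,  q_3=1·3+1=4
→ (79, 4).  Check: 79²=6241, 390·4²=6240, difference 1.

79 4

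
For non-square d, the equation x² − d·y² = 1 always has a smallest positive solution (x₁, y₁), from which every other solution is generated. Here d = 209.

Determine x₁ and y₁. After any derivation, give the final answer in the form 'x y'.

46551 3220

[14; 2,5,3,2,3,5,2,28] for √209; ℓ=8 ⇒ convergent index 7
k=0  a_k=14  p_k/q_k = 14/1
…
k=4  a_k=2  p_k/q_k = 1171/81
k=5  a_k=3  p_k/q_k = 4019/278
k=6  a_k=5  p_k/q_k = 21266/1471
k=7  a_k=2  p_k/q_k = 46551/3220
fundamental: x₁=46551, y₁=3220  (since 2166995601 − 209·10368400 = 1)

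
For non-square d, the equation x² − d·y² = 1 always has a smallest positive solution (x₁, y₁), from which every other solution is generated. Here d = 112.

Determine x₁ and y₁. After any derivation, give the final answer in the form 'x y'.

√112 = [10; 1,1,2,1,1,20, …], period ℓ=6 (even) → k=5
k=0  a_k=10  p_k/q_k = 10/1
k=1  a_k=1  p_k/q_k = 11/1
k=2  a_k=1  p_k/q_k = 21/2
k=3  a_k=2  p_k/q_k = 53/5
k=4  a_k=1  p_k/q_k = 74/7
k=5  a_k=1  p_k/q_k = 127/12
fundamental: x₁=127, y₁=12  (since 16129 − 112·144 = 1)

127 12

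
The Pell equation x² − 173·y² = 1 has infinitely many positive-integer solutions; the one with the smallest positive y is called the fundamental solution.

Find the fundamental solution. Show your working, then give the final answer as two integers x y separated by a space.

√173 → a₀=13, period (6,1,1,6,26); ℓ=5 odd so k=9
step 0: (13, 1)  from 13·(1,0) + (0,1)
…
step 3: (171, 13)  from 1·(92,7) + (79,6)
…
step 5: (29239, 2223)  from 26·(1118,85) + (171,13)
step 6: (176552, 13423)  from 6·(29239,2223) + (1118,85)
…
step 8: (382343, 29069)  from 1·(205791,15646) + (176552,13423)
step 9: (2499849, 190060)  from 6·(382343,29069) + (205791,15646)
→ (2499849, 190060).  Check: 2499849²=6249245022801, 173·190060²=6249245022800, difference 1.

2499849 190060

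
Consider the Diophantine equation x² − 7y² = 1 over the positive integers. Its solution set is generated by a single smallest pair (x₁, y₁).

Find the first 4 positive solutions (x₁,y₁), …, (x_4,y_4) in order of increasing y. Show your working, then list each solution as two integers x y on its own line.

[2; 1,1,1,4] for √7; ℓ=4 ⇒ convergent index 3
a_0=2:  p_0=2·1+0=2,  q_0=2·0+1=1
…
a_2=1:  p_2=1·3+2=5,  q_2=1·1+1=2
a_3=1:  p_3=1·5+3=8,  q_3=1·2+1=3
fundamental: x₁=8, y₁=3  (since 64 − 7·9 = 1)
n=2: (8,3)∘(8,3) = (8·8+7·3·3, 8·3+3·8) = (127,48)
n=3: (127,48)∘(8,3) = (8·127+7·3·48, 8·48+3·127) = (2024,765)
n=4: (2024,765)∘(8,3) = (8·2024+7·3·765, 8·765+3·2024) = (32257,12192)

8 3
127 48
2024 765
32257 12192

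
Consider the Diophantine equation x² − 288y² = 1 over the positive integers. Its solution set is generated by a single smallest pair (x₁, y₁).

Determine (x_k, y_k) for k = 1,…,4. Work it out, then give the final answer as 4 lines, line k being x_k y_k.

√288 = [16; 1,32, …], period ℓ=2 (even) → k=1
step 0: (16, 1)  from 16·(1,0) + (0,1)
step 1: (17, 1)  from 1·(16,1) + (1,0)
fundamental: x₁=17, y₁=1  (since 289 − 288·1 = 1)
(x_2, y_2) = (17·17 + 288·1·1, 17·1 + 1·17) = (577, 34)
(x_3, y_3) = (17·577 + 288·1·34, 17·34 + 1·577) = (19601, 1155)
(x_4, y_4) = (17·19601 + 288·1·1155, 17·1155 + 1·19601) = (665857, 39236)

17 1
577 34
19601 1155
665857 39236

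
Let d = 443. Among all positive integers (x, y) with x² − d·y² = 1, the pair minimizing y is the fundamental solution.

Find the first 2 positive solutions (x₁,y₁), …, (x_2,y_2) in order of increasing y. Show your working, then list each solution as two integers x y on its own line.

442 21
390727 18564

[21; 21,42] for √443; ℓ=2 ⇒ convergent index 1
k=0  a_k=21  p_k/q_k = 21/1
k=1  a_k=21  p_k/q_k = 442/21
→ (442, 21).  Check: 442²=195364, 443·21²=195363, difference 1.
(x_2, y_2) = (442·442 + 443·21·21, 442·21 + 21·442) = (390727, 18564)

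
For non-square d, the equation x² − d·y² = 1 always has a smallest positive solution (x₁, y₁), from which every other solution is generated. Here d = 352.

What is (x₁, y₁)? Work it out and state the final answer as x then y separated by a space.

77617 4137

[18; 1,3,5,9,5,3,1,36] for √352; ℓ=8 ⇒ convergent index 7
a_0=18:  p_0=18·1+0=18,  q_0=18·0+1=1
…
a_2=3:  p_2=3·19+18=75,  q_2=3·1+1=4
a_3=5:  p_3=5·75+19=394,  q_3=5·4+1=21
…
a_5=5:  p_5=5·3621+394=18499,  q_5=5·193+21=986
a_6=3:  p_6=3·18499+3621=59118,  q_6=3·986+193=3151
a_7=1:  p_7=1·59118+18499=77617,  q_7=1·3151+986=4137
→ (77617, 4137).  Check: 77617²=6024398689, 352·4137²=6024398688, difference 1.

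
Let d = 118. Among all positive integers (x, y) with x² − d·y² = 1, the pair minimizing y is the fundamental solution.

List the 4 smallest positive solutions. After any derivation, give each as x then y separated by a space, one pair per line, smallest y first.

d=118: √d = [10; 1,6,3,2,10,2,3,6,1,20] (ℓ=10, even), read p_9/q_9
i=0: a=10 ⇒ p=10, q=1
…
i=2: a=6 ⇒ p=76, q=7
…
i=4: a=2 ⇒ p=554, q=51
i=5: a=10 ⇒ p=5779, q=532
i=6: a=2 ⇒ p=12112, q=1115
i=7: a=3 ⇒ p=42115, q=3877
i=8: a=6 ⇒ p=264802, q=24377
i=9: a=1 ⇒ p=306917, q=28254
→ (306917, 28254).  Check: 306917²=94198044889, 118·28254²=94198044888, difference 1.
(306917+28254√118)^2 = 188396089777 + 17343265836√118
(306917+28254√118)^3 = 115643925371868101 + 10645886241146970√118
(306917+28254√118)^4 = 70986173286526887819457 + 6534806934930865917144√118

306917 28254
188396089777 17343265836
115643925371868101 10645886241146970
70986173286526887819457 6534806934930865917144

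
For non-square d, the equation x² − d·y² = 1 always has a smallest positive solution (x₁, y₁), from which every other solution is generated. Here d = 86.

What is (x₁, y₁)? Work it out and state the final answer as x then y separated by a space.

10405 1122

d=86: √d = [9; 3,1,1,1,8,1,1,1,3,18] (ℓ=10, even), read p_9/q_9
k=0  a_k=9  p_k/q_k = 9/1
k=1  a_k=3  p_k/q_k = 28/3
k=2  a_k=1  p_k/q_k = 37/4
k=3  a_k=1  p_k/q_k = 65/7
k=4  a_k=1  p_k/q_k = 102/11
k=5  a_k=8  p_k/q_k = 881/95
k=6  a_k=1  p_k/q_k = 983/106
k=7  a_k=1  p_k/q_k = 1864/201
k=8  a_k=1  p_k/q_k = 2847/307
k=9  a_k=3  p_k/q_k = 10405/1122
→ (10405, 1122).  Check: 10405²=108264025, 86·1122²=108264024, difference 1.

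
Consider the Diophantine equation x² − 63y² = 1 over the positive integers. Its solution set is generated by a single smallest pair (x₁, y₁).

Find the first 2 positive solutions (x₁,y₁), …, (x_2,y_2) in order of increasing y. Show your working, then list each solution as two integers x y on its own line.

8 1
127 16

√63 → a₀=7, period (1,14); ℓ=2 even so k=1
step 0: (7, 1)  from 7·(1,0) + (0,1)
step 1: (8, 1)  from 1·(7,1) + (1,0)
(x₁, y₁) = (8, 1);  8² − 63·1² = 1 ✓
(8+1√63)^2 = 127 + 16√63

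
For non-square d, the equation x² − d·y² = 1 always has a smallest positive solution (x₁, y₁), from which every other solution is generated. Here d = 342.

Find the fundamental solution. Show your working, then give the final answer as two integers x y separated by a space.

√342 → a₀=18, period (2,36); ℓ=2 even so k=1
k=0  a_k=18  p_k/q_k = 18/1
k=1  a_k=2  p_k/q_k = 37/2
→ (37, 2).  Check: 37²=1369, 342·2²=1368, difference 1.

37 2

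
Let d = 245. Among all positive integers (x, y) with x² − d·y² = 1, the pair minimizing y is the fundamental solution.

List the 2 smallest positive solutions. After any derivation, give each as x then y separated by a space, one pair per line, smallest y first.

√245 = [15; 1,1,1,7,6,7,1,1,1,30, …], period ℓ=10 (even) → k=9
i=0: a=15 ⇒ p=15, q=1
…
i=2: a=1 ⇒ p=31, q=2
…
i=8: a=1 ⇒ p=33825, q=2161
i=9: a=1 ⇒ p=51841, q=3312
fundamental: x₁=51841, y₁=3312  (since 2687489281 − 245·10969344 = 1)
k=2:  x_2 = 51841·51841+245·3312·3312 = 5374978561,  y_2 = 51841·3312+3312·51841 = 343394784

51841 3312
5374978561 343394784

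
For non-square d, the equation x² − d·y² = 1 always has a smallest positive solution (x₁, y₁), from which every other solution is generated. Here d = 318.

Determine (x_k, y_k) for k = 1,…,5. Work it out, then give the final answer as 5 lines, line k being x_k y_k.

d=318: √d = [17; 1,4,1,34] (ℓ=4, even), read p_3/q_3
step 0: (17, 1)  from 17·(1,0) + (0,1)
…
step 2: (89, 5)  from 4·(18,1) + (17,1)
step 3: (107, 6)  from 1·(89,5) + (18,1)
→ (107, 6).  Check: 107²=11449, 318·6²=11448, difference 1.
k=2:  x_2 = 107·107+318·6·6 = 22897,  y_2 = 107·6+6·107 = 1284
k=3:  x_3 = 107·22897+318·6·1284 = 4899851,  y_3 = 107·1284+6·22897 = 274770
k=4:  x_4 = 107·4899851+318·6·274770 = 1048545217,  y_4 = 107·274770+6·4899851 = 58799496
k=5:  x_5 = 107·1048545217+318·6·58799496 = 224383776587,  y_5 = 107·58799496+6·1048545217 = 12582817374

107 6
22897 1284
4899851 274770
1048545217 58799496
224383776587 12582817374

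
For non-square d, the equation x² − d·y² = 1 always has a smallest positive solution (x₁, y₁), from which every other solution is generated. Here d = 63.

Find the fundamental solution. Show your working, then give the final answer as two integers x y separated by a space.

√63 = [7; 1,14, …], period ℓ=2 (even) → k=1
k=0  a_k=7  p_k/q_k = 7/1
k=1  a_k=1  p_k/q_k = 8/1
→ (8, 1).  Check: 8²=64, 63·1²=63, difference 1.

8 1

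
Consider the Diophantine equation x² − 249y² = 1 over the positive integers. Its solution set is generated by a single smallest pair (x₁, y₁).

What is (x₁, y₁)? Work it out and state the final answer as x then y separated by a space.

d=249: √d = [15; 1,3,1,1,5,…,3,1,30] (ℓ=16, even), read p_15/q_15
i=0: a=15 ⇒ p=15, q=1
i=1: a=1 ⇒ p=16, q=1
i=2: a=3 ⇒ p=63, q=4
i=3: a=1 ⇒ p=79, q=5
i=4: a=1 ⇒ p=142, q=9
…
i=7: a=3 ⇒ p=3582, q=227
i=8: a=10 ⇒ p=36751, q=2329
i=9: a=3 ⇒ p=113835, q=7214
i=10: a=1 ⇒ p=150586, q=9543
i=11: a=5 ⇒ p=866765, q=54929
i=12: a=1 ⇒ p=1017351, q=64472
…
i=14: a=3 ⇒ p=6669699, q=422675
i=15: a=1 ⇒ p=8553815, q=542076
(x₁, y₁) = (8553815, 542076);  8553815² − 249·542076² = 1 ✓

8553815 542076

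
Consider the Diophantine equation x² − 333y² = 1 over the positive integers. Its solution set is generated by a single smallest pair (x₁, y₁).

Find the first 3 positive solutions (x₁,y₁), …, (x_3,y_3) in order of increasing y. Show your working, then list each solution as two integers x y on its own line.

√333 → a₀=18, period (4,36); ℓ=2 even so k=1
i=0: a=18 ⇒ p=18, q=1
i=1: a=4 ⇒ p=73, q=4
→ (73, 4).  Check: 73²=5329, 333·4²=5328, difference 1.
(x_2, y_2) = (73·73 + 333·4·4, 73·4 + 4·73) = (10657, 584)
(x_3, y_3) = (73·10657 + 333·4·584, 73·584 + 4·10657) = (1555849, 85260)

73 4
10657 584
1555849 85260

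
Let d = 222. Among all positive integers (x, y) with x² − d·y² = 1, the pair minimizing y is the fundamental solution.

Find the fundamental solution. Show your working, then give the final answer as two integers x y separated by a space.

d=222: √d = [14; 1,8,1,28] (ℓ=4, even), read p_3/q_3
k=0  a_k=14  p_k/q_k = 14/1
k=1  a_k=1  p_k/q_k = 15/1
k=2  a_k=8  p_k/q_k = 134/9
k=3  a_k=1  p_k/q_k = 149/10
(x₁, y₁) = (149, 10);  149² − 222·10² = 1 ✓

149 10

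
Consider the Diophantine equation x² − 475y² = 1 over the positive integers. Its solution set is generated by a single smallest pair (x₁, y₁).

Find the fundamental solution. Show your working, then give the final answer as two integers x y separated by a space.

57799 2652

√475 = [21; 1,3,1,6,2,6,1,3,1,42, …], period ℓ=10 (even) → k=9
k=0  a_k=21  p_k/q_k = 21/1
k=1  a_k=1  p_k/q_k = 22/1
k=2  a_k=3  p_k/q_k = 87/4
k=3  a_k=1  p_k/q_k = 109/5
k=4  a_k=6  p_k/q_k = 741/34
k=5  a_k=2  p_k/q_k = 1591/73
k=6  a_k=6  p_k/q_k = 10287/472
k=7  a_k=1  p_k/q_k = 11878/545
k=8  a_k=3  p_k/q_k = 45921/2107
k=9  a_k=1  p_k/q_k = 57799/2652
fundamental: x₁=57799, y₁=2652  (since 3340724401 − 475·7033104 = 1)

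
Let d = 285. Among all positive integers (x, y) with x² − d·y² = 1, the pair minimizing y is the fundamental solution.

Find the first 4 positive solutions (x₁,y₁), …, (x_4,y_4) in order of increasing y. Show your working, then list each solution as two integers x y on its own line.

2431 144
11819521 700128
57466508671 3404022192
279402153338881 16550355197376

[16; 1,7,2,7,1,32] for √285; ℓ=6 ⇒ convergent index 5
i=0: a=16 ⇒ p=16, q=1
…
i=2: a=7 ⇒ p=135, q=8
…
i=4: a=7 ⇒ p=2144, q=127
i=5: a=1 ⇒ p=2431, q=144
(x₁, y₁) = (2431, 144);  2431² − 285·144² = 1 ✓
(x_2, y_2) = (2431·2431 + 285·144·144, 2431·144 + 144·2431) = (11819521, 700128)
(x_3, y_3) = (2431·11819521 + 285·144·700128, 2431·700128 + 144·11819521) = (57466508671, 3404022192)
(x_4, y_4) = (2431·57466508671 + 285·144·3404022192, 2431·3404022192 + 144·57466508671) = (279402153338881, 16550355197376)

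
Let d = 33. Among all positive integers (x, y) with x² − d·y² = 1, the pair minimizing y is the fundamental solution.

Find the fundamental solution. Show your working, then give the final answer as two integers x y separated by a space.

23 4

√33 = [5; 1,2,1,10, …], period ℓ=4 (even) → k=3
step 0: (5, 1)  from 5·(1,0) + (0,1)
step 1: (6, 1)  from 1·(5,1) + (1,0)
step 2: (17, 3)  from 2·(6,1) + (5,1)
step 3: (23, 4)  from 1·(17,3) + (6,1)
(x₁, y₁) = (23, 4);  23² − 33·4² = 1 ✓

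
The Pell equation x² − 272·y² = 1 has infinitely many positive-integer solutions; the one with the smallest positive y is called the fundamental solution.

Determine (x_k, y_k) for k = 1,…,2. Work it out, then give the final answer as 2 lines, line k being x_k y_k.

d=272: √d = [16; 2,32] (ℓ=2, even), read p_1/q_1
i=0: a=16 ⇒ p=16, q=1
i=1: a=2 ⇒ p=33, q=2
fundamental: x₁=33, y₁=2  (since 1089 − 272·4 = 1)
(33+2√272)^2 = 2177 + 132√272

33 2
2177 132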